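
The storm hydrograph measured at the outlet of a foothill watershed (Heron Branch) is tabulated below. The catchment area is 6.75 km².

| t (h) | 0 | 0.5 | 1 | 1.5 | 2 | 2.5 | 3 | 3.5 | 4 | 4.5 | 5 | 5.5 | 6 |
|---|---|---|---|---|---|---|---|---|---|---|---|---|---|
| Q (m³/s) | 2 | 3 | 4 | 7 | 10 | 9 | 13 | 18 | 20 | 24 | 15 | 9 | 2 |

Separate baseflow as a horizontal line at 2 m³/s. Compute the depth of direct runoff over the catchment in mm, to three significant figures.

d ≈ 29.3 mm

Direct runoff: 0.0, 1.0, 2.0, 5.0, 8.0, 7.0, 11.0, 16.0, 18.0, 22.0, 13.0, 7.0, 0.0 m³/s; ΣQ_DR = 110.0 m³/s.
V = ΣQ_DR · Δt = 110.0 × 1800 s = 1.980 × 10^5 m³.
Over A = 6.75 km², depth = V / A = 29.3 mm.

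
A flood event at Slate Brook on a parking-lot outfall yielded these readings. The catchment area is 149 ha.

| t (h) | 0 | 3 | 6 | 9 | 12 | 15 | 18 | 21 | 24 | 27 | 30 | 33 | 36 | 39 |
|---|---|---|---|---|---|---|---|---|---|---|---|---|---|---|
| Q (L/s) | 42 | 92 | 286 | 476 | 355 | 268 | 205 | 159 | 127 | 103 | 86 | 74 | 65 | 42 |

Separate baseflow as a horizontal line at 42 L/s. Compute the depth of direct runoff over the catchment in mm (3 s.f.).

d ≈ 13.0 mm

Direct runoff: 0.0, 50.0, 244.0, 434.0, 313.0, 226.0, 163.0, 117.0, 85.0, 61.0, 44.0, 32.0, 23.0, 0.0 L/s; ΣQ_DR = 1792 L/s.
V = ΣQ_DR · Δt = 1792 × 10800 s = 1.935 × 10^7 L.
Over A = 149 ha, depth = V / A = 13.0 mm.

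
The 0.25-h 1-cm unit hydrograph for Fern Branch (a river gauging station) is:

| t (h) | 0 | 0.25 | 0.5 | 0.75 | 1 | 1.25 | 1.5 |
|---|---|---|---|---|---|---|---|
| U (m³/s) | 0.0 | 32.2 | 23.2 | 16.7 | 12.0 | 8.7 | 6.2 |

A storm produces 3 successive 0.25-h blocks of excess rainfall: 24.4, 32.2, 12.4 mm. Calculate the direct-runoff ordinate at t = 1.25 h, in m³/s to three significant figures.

Q ≈ 80.6 m³/s

By discrete convolution, Q_j = Σ (P_i / 10 mm) · U_{j−i}.
At t = 1.25 h (j=5): Q = (24.4/10)·8.7 + (32.2/10)·12.0 + (12.4/10)·16.7 = 80.6 m³/s.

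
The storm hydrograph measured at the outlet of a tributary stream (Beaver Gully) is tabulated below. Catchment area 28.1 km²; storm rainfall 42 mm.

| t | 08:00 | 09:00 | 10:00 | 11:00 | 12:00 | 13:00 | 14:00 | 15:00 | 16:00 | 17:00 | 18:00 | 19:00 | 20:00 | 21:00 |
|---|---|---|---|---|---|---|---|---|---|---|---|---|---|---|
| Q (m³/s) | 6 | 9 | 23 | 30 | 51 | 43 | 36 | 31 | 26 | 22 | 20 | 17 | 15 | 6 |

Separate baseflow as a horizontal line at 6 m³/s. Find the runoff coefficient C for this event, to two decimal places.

C ≈ 0.77

ΣQ_DR = 251.0 m³/s; V = ΣQ_DR·Δt = 9.036 × 10^5 m³.
Runoff depth d = V / A = 32.16 mm.
C = d / P = 32.16 / 42 = 0.77.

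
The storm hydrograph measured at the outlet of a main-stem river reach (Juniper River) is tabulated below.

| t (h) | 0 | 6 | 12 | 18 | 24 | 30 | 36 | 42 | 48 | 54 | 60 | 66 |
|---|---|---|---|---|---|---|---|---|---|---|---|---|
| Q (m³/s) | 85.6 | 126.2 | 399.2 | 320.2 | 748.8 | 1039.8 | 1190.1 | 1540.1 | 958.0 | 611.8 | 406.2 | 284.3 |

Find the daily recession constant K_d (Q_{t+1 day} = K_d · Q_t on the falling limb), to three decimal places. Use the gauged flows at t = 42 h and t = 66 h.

Between t = 42 h and t = 66 h the flow falls from 1540.1 to 284.3 m³/s over 4×6 h = 24 h.
Per-interval ratio K = (284.3/1540.1)^(1/4) = 0.6555; K_d = K^(24/6) = 0.185.

K_d ≈ 0.185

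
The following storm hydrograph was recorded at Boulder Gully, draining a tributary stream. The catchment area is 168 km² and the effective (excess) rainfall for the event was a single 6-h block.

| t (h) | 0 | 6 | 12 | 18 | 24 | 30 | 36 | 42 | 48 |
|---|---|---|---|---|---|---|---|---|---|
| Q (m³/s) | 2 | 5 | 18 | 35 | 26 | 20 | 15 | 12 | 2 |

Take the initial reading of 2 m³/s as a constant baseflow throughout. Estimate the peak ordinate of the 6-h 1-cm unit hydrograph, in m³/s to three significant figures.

U_p ≈ 21.9 m³/s

Direct runoff: 0.0, 3.0, 16.0, 33.0, 24.0, 18.0, 13.0, 10.0, 0.0 m³/s; ΣQ_DR = 117.0 m³/s, peak = 33.0 m³/s.
Runoff depth d = ΣQ_DR·Δt / A = 117.0 × 21600 / (168 km²) = 15.04 mm.
The 1-cm UH is the DRH scaled by (10 mm)/d, so U_p = 33.0 × 10/15.04 = 21.9 m³/s.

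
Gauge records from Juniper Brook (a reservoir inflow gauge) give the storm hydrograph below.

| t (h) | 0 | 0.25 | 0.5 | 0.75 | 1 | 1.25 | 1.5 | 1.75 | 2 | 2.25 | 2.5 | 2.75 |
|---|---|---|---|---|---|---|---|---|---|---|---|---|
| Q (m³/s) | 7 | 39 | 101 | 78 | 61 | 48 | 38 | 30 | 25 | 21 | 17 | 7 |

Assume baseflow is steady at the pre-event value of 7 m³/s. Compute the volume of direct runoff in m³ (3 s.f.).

V ≈ 3.49 × 10^5 m³

Direct-runoff ordinates (Q − Q_b): 0.0, 32.0, 94.0, 71.0, 54.0, 41.0, 31.0, 23.0, 18.0, 14.0, 10.0, 0.0 m³/s.
ΣQ_DR = 388.0 m³/s.
With Δt = 0.25 h = 900 s, V = ΣQ_DR · Δt = 388.0 × 900 = 3.49 × 10^5 m³.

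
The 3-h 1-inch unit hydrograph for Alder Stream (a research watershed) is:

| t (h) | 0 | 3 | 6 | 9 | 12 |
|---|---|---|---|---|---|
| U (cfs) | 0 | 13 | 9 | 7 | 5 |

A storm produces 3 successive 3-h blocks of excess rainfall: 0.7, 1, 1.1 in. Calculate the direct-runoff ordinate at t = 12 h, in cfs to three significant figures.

By discrete convolution, Q_j = Σ (P_i / 1 in) · U_{j−i}.
At t = 12 h (j=4): Q = (0.7/1)·5 + (1/1)·7 + (1.1/1)·9 = 20.4 cfs.

Q ≈ 20.4 cfs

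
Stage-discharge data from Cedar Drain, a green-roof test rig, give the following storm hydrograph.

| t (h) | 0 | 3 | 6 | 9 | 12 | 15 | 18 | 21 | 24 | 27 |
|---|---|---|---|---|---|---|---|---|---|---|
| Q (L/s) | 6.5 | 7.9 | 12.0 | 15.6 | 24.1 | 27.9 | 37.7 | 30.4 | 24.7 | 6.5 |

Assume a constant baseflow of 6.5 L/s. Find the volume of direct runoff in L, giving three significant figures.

V ≈ 1.39 × 10^6 L

Direct-runoff ordinates (Q − Q_b): 0.0, 1.4, 5.5, 9.1, 17.6, 21.4, 31.2, 23.9, 18.2, 0.0 L/s.
ΣQ_DR = 128.3 L/s.
With Δt = 3 h = 10800 s, V = ΣQ_DR · Δt = 128.3 × 10800 = 1.39 × 10^6 L.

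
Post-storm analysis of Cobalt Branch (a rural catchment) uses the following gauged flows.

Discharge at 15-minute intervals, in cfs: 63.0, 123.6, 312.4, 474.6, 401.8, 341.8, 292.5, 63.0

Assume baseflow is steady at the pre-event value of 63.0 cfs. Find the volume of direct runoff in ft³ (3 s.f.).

V ≈ 1.41 × 10^6 ft³

Direct-runoff ordinates (Q − Q_b): 0.0, 60.6, 249.4, 411.6, 338.8, 278.8, 229.5, 0.0 cfs.
ΣQ_DR = 1569 cfs.
With Δt = 0.25 h = 900 s, V = ΣQ_DR · Δt = 1569 × 900 = 1.41 × 10^6 ft³.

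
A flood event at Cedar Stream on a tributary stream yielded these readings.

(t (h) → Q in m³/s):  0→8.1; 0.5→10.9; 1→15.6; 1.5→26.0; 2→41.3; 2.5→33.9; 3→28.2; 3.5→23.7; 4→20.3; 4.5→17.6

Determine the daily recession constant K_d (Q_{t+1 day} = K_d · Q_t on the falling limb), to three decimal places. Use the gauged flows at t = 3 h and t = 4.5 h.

K_d ≈ 0.001

Between t = 3 h and t = 4.5 h the flow falls from 28.2 to 17.6 m³/s over 3×0.5 h = 1.5 h.
Per-interval ratio K = (17.6/28.2)^(1/3) = 0.8546; K_d = K^(24/0.5) = 0.001.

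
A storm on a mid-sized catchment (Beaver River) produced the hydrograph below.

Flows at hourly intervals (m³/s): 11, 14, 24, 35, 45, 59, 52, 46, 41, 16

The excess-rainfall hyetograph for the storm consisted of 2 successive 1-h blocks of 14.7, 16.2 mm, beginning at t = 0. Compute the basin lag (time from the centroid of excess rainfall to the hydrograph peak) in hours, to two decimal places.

Centroid of excess rainfall: t_c = Σ P_i·t̄_i / ΣP_i = 1.0243 h (block centres at 0.5, 1.5 h).
Hydrograph peak occurs at t = 5 h, so basin lag t_L = 5 − 1.0243 = 3.98 h.

t_L ≈ 3.98 h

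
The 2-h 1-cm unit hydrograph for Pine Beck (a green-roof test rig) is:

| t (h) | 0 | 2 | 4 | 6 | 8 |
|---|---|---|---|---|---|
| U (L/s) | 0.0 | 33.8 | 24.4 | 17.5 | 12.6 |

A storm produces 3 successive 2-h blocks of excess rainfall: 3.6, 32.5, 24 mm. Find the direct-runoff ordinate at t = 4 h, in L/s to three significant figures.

By discrete convolution, Q_j = Σ (P_i / 10 mm) · U_{j−i}.
At t = 4 h (j=2): Q = (3.6/10)·24.4 + (32.5/10)·33.8 + (24/10)·0.0 = 119 L/s.

Q ≈ 119 L/s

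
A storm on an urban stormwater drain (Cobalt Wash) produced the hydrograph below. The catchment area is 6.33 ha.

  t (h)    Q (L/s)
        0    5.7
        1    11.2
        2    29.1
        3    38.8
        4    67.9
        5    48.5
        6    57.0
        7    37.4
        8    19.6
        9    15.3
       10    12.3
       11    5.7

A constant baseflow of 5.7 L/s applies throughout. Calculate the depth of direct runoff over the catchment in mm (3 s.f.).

d ≈ 15.9 mm

Direct runoff: 0.0, 5.5, 23.4, 33.1, 62.2, 42.8, 51.3, 31.7, 13.9, 9.6, 6.6, 0.0 L/s; ΣQ_DR = 280.1 L/s.
V = ΣQ_DR · Δt = 280.1 × 3600 s = 1.008 × 10^6 L.
Over A = 6.33 ha, depth = V / A = 15.9 mm.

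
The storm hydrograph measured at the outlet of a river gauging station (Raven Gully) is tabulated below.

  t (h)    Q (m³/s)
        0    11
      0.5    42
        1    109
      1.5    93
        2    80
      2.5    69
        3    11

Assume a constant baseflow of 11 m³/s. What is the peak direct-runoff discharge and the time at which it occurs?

Subtracting baseflow gives direct-runoff ordinates: 0.0, 31.0, 98.0, 82.0, 69.0, 58.0, 0.0 m³/s.
The maximum is 98.0 m³/s, occurring at the reading for t = 1 h.

Q_p = 98.0 m³/s at t = 1 h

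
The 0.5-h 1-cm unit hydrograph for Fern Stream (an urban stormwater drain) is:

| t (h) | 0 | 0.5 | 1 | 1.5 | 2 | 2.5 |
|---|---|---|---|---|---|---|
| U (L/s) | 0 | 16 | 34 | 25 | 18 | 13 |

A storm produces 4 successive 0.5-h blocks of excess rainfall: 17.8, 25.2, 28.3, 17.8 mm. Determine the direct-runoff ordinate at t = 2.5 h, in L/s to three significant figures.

By discrete convolution, Q_j = Σ (P_i / 10 mm) · U_{j−i}.
At t = 2.5 h (j=5): Q = (17.8/10)·13 + (25.2/10)·18 + (28.3/10)·25 + (17.8/10)·34 = 200 L/s.

Q ≈ 200 L/s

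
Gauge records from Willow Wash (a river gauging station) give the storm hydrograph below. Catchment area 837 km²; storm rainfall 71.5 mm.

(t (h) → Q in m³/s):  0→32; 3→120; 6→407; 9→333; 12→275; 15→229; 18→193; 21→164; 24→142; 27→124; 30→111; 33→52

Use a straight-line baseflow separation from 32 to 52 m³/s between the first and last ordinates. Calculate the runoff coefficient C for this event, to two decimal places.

C ≈ 0.30

ΣQ_DR = 1678 m³/s; V = ΣQ_DR·Δt = 1.812 × 10^7 m³.
Runoff depth d = V / A = 21.65 mm.
C = d / P = 21.65 / 71.5 = 0.30.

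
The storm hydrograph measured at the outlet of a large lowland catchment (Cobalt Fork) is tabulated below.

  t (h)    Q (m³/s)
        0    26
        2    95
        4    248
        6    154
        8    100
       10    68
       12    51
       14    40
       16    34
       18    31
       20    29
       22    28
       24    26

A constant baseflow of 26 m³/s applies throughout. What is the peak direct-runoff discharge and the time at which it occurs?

Q_p = 222.0 m³/s at t = 4 h

Subtracting baseflow gives direct-runoff ordinates: 0.0, 69.0, 222.0, 128.0, 74.0, 42.0, 25.0, 14.0, 8.0, 5.0, 3.0, 2.0, 0.0 m³/s.
The maximum is 222.0 m³/s, occurring at the reading for t = 4 h.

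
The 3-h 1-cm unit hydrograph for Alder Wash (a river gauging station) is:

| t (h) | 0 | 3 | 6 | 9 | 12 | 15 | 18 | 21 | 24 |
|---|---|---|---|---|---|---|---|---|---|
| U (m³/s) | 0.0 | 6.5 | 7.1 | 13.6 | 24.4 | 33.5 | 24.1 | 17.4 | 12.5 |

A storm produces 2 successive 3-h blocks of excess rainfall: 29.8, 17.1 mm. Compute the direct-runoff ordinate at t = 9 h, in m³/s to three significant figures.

By discrete convolution, Q_j = Σ (P_i / 10 mm) · U_{j−i}.
At t = 9 h (j=3): Q = (29.8/10)·13.6 + (17.1/10)·7.1 = 52.7 m³/s.

Q ≈ 52.7 m³/s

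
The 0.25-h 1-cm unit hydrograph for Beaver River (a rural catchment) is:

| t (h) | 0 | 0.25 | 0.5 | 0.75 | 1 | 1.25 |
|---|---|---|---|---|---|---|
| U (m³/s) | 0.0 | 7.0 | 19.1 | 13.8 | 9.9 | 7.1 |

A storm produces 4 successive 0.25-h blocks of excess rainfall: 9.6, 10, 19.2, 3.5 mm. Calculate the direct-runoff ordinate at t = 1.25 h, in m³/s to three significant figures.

Q ≈ 49.9 m³/s

By discrete convolution, Q_j = Σ (P_i / 10 mm) · U_{j−i}.
At t = 1.25 h (j=5): Q = (9.6/10)·7.1 + (10/10)·9.9 + (19.2/10)·13.8 + (3.5/10)·19.1 = 49.9 m³/s.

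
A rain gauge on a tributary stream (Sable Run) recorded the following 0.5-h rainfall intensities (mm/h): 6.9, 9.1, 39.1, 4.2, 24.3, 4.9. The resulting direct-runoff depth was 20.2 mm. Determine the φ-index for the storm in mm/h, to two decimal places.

φ ≈ 11.50 mm/h

Only the 2 blocks with intensity above φ contribute runoff: 39.1, 24.3 mm/h.
Σ(I−φ)·Δt = d  ⇒  (39.1+24.3 − 2φ)·0.5 = 20.2
φ = (63.40 − 20.2/0.5) / 2 = 11.50 mm/h.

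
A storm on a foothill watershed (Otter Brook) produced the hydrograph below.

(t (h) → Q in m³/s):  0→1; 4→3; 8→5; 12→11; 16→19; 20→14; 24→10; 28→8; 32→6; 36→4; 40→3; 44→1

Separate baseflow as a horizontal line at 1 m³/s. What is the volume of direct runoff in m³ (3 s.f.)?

Direct-runoff ordinates (Q − Q_b): 0.0, 2.0, 4.0, 10.0, 18.0, 13.0, 9.0, 7.0, 5.0, 3.0, 2.0, 0.0 m³/s.
ΣQ_DR = 73.00 m³/s.
With Δt = 4 h = 14400 s, V = ΣQ_DR · Δt = 73.00 × 14400 = 1.05 × 10^6 m³.

V ≈ 1.05 × 10^6 m³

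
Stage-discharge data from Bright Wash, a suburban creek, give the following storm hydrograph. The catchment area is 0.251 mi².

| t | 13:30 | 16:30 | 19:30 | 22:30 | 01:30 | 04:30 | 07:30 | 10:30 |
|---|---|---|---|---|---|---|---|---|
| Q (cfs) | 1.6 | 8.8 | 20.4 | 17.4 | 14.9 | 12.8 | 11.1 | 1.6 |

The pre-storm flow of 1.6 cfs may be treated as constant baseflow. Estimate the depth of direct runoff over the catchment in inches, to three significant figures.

d ≈ 1.40 in

Direct runoff: 0.0, 7.2, 18.8, 15.8, 13.3, 11.2, 9.5, 0.0 cfs; ΣQ_DR = 75.80 cfs.
V = ΣQ_DR · Δt = 75.80 × 10800 s = 8.186 × 10^5 ft³.
Over A = 0.251 mi², depth = V / A = 1.40 in.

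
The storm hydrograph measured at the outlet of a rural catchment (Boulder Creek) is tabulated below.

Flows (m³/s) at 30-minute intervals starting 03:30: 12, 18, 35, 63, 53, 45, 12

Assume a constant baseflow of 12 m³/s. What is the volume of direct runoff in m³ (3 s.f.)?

Direct-runoff ordinates (Q − Q_b): 0.0, 6.0, 23.0, 51.0, 41.0, 33.0, 0.0 m³/s.
ΣQ_DR = 154.0 m³/s.
With Δt = 0.5 h = 1800 s, V = ΣQ_DR · Δt = 154.0 × 1800 = 2.77 × 10^5 m³.

V ≈ 2.77 × 10^5 m³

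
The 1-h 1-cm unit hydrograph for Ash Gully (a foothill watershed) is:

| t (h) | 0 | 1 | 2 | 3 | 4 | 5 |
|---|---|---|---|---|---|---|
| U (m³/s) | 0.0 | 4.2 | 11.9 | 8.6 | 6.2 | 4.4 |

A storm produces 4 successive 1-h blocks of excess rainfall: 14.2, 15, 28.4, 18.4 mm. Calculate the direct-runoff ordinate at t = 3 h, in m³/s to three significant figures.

Q ≈ 42.0 m³/s

By discrete convolution, Q_j = Σ (P_i / 10 mm) · U_{j−i}.
At t = 3 h (j=3): Q = (14.2/10)·8.6 + (15/10)·11.9 + (28.4/10)·4.2 + (18.4/10)·0.0 = 42.0 m³/s.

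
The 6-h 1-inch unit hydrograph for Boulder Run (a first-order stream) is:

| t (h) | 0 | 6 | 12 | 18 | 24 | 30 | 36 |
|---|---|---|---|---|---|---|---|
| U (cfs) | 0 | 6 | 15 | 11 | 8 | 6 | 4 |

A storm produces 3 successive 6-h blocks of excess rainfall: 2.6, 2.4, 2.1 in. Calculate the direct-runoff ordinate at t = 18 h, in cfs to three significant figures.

Q ≈ 77.2 cfs

By discrete convolution, Q_j = Σ (P_i / 1 in) · U_{j−i}.
At t = 18 h (j=3): Q = (2.6/1)·11 + (2.4/1)·15 + (2.1/1)·6 = 77.2 cfs.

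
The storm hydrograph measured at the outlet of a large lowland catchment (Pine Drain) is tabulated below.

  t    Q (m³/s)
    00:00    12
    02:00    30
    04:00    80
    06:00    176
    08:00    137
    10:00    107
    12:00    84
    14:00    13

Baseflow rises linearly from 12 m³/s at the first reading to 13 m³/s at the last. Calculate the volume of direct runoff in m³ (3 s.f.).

V ≈ 3.88 × 10^6 m³

Direct-runoff ordinates (Q − Q_b): 0.00, 17.86, 67.71, 163.57, 124.43, 94.29, 71.14, 0.00 m³/s.
ΣQ_DR = 539.0 m³/s.
With Δt = 2 h = 7200 s, V = ΣQ_DR · Δt = 539.0 × 7200 = 3.88 × 10^6 m³.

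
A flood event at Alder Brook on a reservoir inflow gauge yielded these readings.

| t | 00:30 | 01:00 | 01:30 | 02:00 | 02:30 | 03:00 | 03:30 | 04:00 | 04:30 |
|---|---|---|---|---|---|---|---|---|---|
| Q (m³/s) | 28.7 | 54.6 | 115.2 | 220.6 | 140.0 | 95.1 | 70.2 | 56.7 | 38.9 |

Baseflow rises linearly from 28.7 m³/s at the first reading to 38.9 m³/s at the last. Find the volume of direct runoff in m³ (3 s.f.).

Direct-runoff ordinates (Q − Q_b): 0.00, 24.62, 83.95, 188.07, 106.20, 60.02, 33.85, 19.07, 0.00 m³/s.
ΣQ_DR = 515.8 m³/s.
With Δt = 0.5 h = 1800 s, V = ΣQ_DR · Δt = 515.8 × 1800 = 9.28 × 10^5 m³.

V ≈ 9.28 × 10^5 m³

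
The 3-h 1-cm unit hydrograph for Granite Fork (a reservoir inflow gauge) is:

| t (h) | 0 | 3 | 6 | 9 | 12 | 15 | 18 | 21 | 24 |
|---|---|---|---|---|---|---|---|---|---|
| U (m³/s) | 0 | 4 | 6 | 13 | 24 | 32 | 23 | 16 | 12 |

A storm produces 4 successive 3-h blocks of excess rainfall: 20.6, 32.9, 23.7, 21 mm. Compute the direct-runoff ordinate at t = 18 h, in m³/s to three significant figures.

Q ≈ 237 m³/s

By discrete convolution, Q_j = Σ (P_i / 10 mm) · U_{j−i}.
At t = 18 h (j=6): Q = (20.6/10)·23 + (32.9/10)·32 + (23.7/10)·24 + (21/10)·13 = 237 m³/s.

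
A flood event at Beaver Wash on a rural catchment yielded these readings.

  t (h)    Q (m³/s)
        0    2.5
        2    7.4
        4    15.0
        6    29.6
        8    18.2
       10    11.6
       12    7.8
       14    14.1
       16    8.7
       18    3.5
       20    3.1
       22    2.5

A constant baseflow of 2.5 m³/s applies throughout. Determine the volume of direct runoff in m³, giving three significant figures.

V ≈ 6.77 × 10^5 m³

Direct-runoff ordinates (Q − Q_b): 0.0, 4.9, 12.5, 27.1, 15.7, 9.1, 5.3, 11.6, 6.2, 1.0, 0.6, 0.0 m³/s.
ΣQ_DR = 94.00 m³/s.
With Δt = 2 h = 7200 s, V = ΣQ_DR · Δt = 94.00 × 7200 = 6.77 × 10^5 m³.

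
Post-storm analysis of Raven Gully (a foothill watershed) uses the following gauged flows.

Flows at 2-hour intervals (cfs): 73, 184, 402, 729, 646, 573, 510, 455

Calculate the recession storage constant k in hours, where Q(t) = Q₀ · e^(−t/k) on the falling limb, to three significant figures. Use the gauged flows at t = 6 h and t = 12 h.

k ≈ 16.8 h

On the falling limb, Q drops from 729 to 510 cfs between t = 6 h and t = 12 h (Δt = 6 h).
k = −Δt / ln(Q₂/Q₁) = −6 / ln(510/729) = 16.8 h.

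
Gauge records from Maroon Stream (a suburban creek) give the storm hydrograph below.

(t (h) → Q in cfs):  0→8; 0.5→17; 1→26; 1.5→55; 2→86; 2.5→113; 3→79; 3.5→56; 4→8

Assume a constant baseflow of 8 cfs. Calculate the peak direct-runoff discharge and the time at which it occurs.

Subtracting baseflow gives direct-runoff ordinates: 0.0, 9.0, 18.0, 47.0, 78.0, 105.0, 71.0, 48.0, 0.0 cfs.
The maximum is 105.0 cfs, occurring at the reading for t = 2.5 h.

Q_p = 105.0 cfs at t = 2.5 h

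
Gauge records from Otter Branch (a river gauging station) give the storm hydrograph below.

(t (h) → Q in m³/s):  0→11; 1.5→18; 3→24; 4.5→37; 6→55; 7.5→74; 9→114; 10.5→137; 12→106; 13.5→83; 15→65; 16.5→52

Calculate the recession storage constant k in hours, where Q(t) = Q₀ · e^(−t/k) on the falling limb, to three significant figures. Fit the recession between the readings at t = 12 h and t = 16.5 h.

k ≈ 6.32 h

On the falling limb, Q drops from 106 to 52 m³/s between t = 12 h and t = 16.5 h (Δt = 4.5 h).
k = −Δt / ln(Q₂/Q₁) = −4.5 / ln(52/106) = 6.32 h.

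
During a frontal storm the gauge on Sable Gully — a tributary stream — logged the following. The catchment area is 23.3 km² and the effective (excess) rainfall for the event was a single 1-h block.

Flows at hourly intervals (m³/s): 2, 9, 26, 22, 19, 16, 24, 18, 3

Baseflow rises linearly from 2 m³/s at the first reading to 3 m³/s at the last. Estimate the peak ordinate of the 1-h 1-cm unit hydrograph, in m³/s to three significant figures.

Direct runoff: 0.00, 6.88, 23.75, 19.62, 16.50, 13.38, 21.25, 15.12, 0.00 m³/s; ΣQ_DR = 116.5 m³/s, peak = 23.75 m³/s.
Runoff depth d = ΣQ_DR·Δt / A = 116.5 × 3600 / (23.3 km²) = 18.00 mm.
The 1-cm UH is the DRH scaled by (10 mm)/d, so U_p = 23.75 × 10/18.00 = 13.2 m³/s.

U_p ≈ 13.2 m³/s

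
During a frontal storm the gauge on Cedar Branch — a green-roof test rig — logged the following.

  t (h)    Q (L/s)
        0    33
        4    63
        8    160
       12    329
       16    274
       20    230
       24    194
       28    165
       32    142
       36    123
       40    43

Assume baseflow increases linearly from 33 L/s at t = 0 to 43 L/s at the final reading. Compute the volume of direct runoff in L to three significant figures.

Direct-runoff ordinates (Q − Q_b): 0.00, 29.00, 125.00, 293.00, 237.00, 192.00, 155.00, 125.00, 101.00, 81.00, 0.00 L/s.
ΣQ_DR = 1338 L/s.
With Δt = 4 h = 14400 s, V = ΣQ_DR · Δt = 1338 × 14400 = 1.93 × 10^7 L.

V ≈ 1.93 × 10^7 L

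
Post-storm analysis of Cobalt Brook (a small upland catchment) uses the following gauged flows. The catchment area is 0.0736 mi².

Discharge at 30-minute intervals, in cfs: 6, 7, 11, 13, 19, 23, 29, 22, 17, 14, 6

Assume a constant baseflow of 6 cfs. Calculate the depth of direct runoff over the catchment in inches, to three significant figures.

Direct runoff: 0.0, 1.0, 5.0, 7.0, 13.0, 17.0, 23.0, 16.0, 11.0, 8.0, 0.0 cfs; ΣQ_DR = 101.0 cfs.
V = ΣQ_DR · Δt = 101.0 × 1800 s = 1.818 × 10^5 ft³.
Over A = 0.0736 mi², depth = V / A = 1.06 in.

d ≈ 1.06 in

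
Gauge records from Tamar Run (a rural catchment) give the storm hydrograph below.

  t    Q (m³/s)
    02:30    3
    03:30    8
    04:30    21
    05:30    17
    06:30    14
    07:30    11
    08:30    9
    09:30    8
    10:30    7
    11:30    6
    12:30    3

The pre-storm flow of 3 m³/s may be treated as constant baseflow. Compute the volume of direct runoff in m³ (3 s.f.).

V ≈ 2.66 × 10^5 m³

Direct-runoff ordinates (Q − Q_b): 0.0, 5.0, 18.0, 14.0, 11.0, 8.0, 6.0, 5.0, 4.0, 3.0, 0.0 m³/s.
ΣQ_DR = 74.00 m³/s.
With Δt = 1 h = 3600 s, V = ΣQ_DR · Δt = 74.00 × 3600 = 2.66 × 10^5 m³.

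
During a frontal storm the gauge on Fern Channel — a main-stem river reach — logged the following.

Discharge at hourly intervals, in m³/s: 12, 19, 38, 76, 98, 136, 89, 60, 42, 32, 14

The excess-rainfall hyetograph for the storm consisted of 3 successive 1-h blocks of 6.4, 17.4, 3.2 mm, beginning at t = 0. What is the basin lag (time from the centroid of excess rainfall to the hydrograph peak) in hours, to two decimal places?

Centroid of excess rainfall: t_c = Σ P_i·t̄_i / ΣP_i = 1.3815 h (block centres at 0.5, 1.5, 2.5 h).
Hydrograph peak occurs at t = 5 h, so basin lag t_L = 5 − 1.3815 = 3.62 h.

t_L ≈ 3.62 h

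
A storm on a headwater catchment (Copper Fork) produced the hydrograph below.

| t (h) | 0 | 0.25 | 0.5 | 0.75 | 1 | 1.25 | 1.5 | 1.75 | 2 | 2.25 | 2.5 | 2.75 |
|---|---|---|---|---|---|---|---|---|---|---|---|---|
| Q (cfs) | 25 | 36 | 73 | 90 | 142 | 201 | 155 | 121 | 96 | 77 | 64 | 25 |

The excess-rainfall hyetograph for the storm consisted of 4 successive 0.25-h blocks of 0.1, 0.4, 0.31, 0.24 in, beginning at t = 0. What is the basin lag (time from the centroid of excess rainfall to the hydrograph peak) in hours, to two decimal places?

Centroid of excess rainfall: t_c = Σ P_i·t̄_i / ΣP_i = 0.5393 h (block centres at 0.125, 0.375, 0.625, 0.875 h).
Hydrograph peak occurs at t = 1.25 h, so basin lag t_L = 1.25 − 0.5393 = 0.71 h.

t_L ≈ 0.71 h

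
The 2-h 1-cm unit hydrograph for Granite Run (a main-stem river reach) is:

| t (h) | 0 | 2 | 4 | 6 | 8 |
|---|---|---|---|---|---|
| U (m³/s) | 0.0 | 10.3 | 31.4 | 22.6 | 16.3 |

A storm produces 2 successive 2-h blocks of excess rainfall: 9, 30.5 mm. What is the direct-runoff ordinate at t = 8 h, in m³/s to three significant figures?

By discrete convolution, Q_j = Σ (P_i / 10 mm) · U_{j−i}.
At t = 8 h (j=4): Q = (9/10)·16.3 + (30.5/10)·22.6 = 83.6 m³/s.

Q ≈ 83.6 m³/s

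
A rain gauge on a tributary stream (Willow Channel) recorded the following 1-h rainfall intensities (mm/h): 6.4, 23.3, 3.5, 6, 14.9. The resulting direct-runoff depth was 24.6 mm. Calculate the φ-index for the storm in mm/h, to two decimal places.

Only the 2 blocks with intensity above φ contribute runoff: 23.3, 14.9 mm/h.
Σ(I−φ)·Δt = d  ⇒  (23.3+14.9 − 2φ)·1 = 24.6
φ = (38.20 − 24.6/1) / 2 = 6.80 mm/h.

φ ≈ 6.80 mm/h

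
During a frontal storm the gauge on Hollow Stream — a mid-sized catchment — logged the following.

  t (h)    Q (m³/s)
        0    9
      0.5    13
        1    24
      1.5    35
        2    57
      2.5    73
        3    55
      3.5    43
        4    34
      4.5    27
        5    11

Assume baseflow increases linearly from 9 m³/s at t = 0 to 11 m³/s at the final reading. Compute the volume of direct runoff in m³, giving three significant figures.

Direct-runoff ordinates (Q − Q_b): 0.00, 3.80, 14.60, 25.40, 47.20, 63.00, 44.80, 32.60, 23.40, 16.20, 0.00 m³/s.
ΣQ_DR = 271.0 m³/s.
With Δt = 0.5 h = 1800 s, V = ΣQ_DR · Δt = 271.0 × 1800 = 4.88 × 10^5 m³.

V ≈ 4.88 × 10^5 m³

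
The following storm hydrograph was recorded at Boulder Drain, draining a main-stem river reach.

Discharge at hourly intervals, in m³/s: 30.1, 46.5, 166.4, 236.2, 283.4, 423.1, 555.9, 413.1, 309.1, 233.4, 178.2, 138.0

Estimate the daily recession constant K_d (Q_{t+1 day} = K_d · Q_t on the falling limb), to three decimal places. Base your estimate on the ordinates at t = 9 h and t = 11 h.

K_d ≈ 0.002

Between t = 9 h and t = 11 h the flow falls from 233.4 to 138.0 m³/s over 2×1 h = 2 h.
Per-interval ratio K = (138.0/233.4)^(1/2) = 0.7689; K_d = K^(24/1) = 0.002.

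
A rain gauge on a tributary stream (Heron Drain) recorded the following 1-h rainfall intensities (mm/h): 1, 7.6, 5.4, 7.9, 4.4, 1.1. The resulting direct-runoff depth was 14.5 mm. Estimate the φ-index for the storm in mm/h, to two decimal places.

φ ≈ 2.70 mm/h

Only the 4 blocks with intensity above φ contribute runoff: 7.6, 5.4, 7.9, 4.4 mm/h.
Σ(I−φ)·Δt = d  ⇒  (7.6+5.4+7.9+4.4 − 4φ)·1 = 14.5
φ = (25.30 − 14.5/1) / 4 = 2.70 mm/h.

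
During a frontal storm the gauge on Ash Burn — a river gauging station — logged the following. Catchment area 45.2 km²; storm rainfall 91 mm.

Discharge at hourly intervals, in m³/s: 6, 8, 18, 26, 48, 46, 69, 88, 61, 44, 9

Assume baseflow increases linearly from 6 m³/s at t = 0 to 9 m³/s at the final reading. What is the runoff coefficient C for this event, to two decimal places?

ΣQ_DR = 340.5 m³/s; V = ΣQ_DR·Δt = 1.226 × 10^6 m³.
Runoff depth d = V / A = 27.12 mm.
C = d / P = 27.12 / 91 = 0.30.

C ≈ 0.30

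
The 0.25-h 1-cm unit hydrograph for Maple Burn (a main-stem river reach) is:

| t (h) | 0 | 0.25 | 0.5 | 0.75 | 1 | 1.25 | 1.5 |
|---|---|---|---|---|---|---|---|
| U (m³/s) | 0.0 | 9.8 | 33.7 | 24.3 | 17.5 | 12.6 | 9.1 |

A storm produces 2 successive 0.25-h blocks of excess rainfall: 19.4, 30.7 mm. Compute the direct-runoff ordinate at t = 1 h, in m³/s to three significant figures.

Q ≈ 109 m³/s

By discrete convolution, Q_j = Σ (P_i / 10 mm) · U_{j−i}.
At t = 1 h (j=4): Q = (19.4/10)·17.5 + (30.7/10)·24.3 = 109 m³/s.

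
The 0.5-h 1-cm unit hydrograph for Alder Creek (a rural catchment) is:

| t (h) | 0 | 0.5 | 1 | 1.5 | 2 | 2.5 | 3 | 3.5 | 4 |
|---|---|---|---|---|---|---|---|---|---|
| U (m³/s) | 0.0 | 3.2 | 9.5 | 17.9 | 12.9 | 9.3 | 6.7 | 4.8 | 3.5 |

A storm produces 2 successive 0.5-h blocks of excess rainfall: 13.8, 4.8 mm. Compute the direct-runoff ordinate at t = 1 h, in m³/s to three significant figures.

Q ≈ 14.6 m³/s

By discrete convolution, Q_j = Σ (P_i / 10 mm) · U_{j−i}.
At t = 1 h (j=2): Q = (13.8/10)·9.5 + (4.8/10)·3.2 = 14.6 m³/s.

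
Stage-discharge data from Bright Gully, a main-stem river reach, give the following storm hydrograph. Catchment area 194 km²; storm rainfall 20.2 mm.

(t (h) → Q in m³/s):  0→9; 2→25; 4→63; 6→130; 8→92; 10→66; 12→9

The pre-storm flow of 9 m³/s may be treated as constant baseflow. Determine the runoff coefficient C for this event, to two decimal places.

ΣQ_DR = 331.0 m³/s; V = ΣQ_DR·Δt = 2.383 × 10^6 m³.
Runoff depth d = V / A = 12.28 mm.
C = d / P = 12.28 / 20.2 = 0.61.

C ≈ 0.61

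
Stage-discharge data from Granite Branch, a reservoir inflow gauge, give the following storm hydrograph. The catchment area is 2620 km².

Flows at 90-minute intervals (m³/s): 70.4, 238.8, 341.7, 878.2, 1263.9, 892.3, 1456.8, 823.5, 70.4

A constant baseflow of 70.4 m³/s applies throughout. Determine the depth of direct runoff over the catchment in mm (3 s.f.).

d ≈ 11.1 mm

Direct runoff: 0.0, 168.4, 271.3, 807.8, 1193.5, 821.9, 1386.4, 753.1, 0.0 m³/s; ΣQ_DR = 5402 m³/s.
V = ΣQ_DR · Δt = 5402 × 5400 s = 2.917 × 10^7 m³.
Over A = 2620 km², depth = V / A = 11.1 mm.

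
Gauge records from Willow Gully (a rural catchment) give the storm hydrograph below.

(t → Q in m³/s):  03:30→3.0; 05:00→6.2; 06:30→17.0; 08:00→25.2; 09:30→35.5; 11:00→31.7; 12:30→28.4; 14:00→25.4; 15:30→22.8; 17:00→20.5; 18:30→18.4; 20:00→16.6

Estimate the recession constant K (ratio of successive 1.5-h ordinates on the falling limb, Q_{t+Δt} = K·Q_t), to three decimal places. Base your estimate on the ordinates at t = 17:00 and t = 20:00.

K ≈ 0.900

Using the recession-limb readings at t = 17:00 and t = 20:00: Q falls from 20.5 to 16.6 m³/s over 2 intervals.
K = (Q₂/Q₁)^(1/2) = (16.6/20.5)^(1/2) = 0.900.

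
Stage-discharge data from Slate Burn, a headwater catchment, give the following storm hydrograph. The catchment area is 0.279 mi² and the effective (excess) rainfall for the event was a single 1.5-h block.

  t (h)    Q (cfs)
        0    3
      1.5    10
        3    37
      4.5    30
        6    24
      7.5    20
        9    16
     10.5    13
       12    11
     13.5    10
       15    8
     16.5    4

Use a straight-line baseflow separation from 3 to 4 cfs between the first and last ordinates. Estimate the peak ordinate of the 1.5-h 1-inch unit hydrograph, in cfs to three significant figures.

U_p ≈ 28.2 cfs

Direct runoff: 0.00, 6.91, 33.82, 26.73, 20.64, 16.55, 12.45, 9.36, 7.27, 6.18, 4.09, 0.00 cfs; ΣQ_DR = 144.0 cfs, peak = 33.82 cfs.
Runoff depth d = ΣQ_DR·Δt / A = 144.0 × 5400 / (0.279 mi²) = 1.200 in.
The 1-inch UH is the DRH scaled by (1 in)/d, so U_p = 33.82 × 1/1.200 = 28.2 cfs.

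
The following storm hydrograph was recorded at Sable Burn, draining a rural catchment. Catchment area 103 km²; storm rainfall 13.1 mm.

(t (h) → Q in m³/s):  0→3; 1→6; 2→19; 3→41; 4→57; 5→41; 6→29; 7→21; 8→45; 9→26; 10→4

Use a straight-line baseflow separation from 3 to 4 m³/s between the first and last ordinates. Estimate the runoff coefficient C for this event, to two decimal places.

ΣQ_DR = 253.5 m³/s; V = ΣQ_DR·Δt = 9.126 × 10^5 m³.
Runoff depth d = V / A = 8.860 mm.
C = d / P = 8.860 / 13.1 = 0.68.

C ≈ 0.68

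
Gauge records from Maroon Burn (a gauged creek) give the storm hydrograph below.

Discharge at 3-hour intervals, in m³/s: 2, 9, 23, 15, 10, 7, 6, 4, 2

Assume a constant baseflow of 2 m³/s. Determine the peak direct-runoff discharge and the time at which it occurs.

Subtracting baseflow gives direct-runoff ordinates: 0.0, 7.0, 21.0, 13.0, 8.0, 5.0, 4.0, 2.0, 0.0 m³/s.
The maximum is 21.0 m³/s, occurring at the reading for t = 6 h.

Q_p = 21.0 m³/s at t = 6 h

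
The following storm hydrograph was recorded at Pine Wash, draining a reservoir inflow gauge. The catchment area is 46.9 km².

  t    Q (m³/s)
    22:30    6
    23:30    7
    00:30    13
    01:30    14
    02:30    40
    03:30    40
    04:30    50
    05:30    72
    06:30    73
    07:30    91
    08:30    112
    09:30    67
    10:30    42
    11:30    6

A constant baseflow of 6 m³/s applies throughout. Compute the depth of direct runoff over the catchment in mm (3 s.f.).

d ≈ 42.1 mm

Direct runoff: 0.0, 1.0, 7.0, 8.0, 34.0, 34.0, 44.0, 66.0, 67.0, 85.0, 106.0, 61.0, 36.0, 0.0 m³/s; ΣQ_DR = 549.0 m³/s.
V = ΣQ_DR · Δt = 549.0 × 3600 s = 1.976 × 10^6 m³.
Over A = 46.9 km², depth = V / A = 42.1 mm.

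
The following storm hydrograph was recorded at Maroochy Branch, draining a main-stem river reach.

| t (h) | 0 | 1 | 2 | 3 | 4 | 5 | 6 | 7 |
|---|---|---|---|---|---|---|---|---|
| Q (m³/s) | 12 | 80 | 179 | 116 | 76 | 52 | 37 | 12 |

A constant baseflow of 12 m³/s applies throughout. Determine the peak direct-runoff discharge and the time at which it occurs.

Subtracting baseflow gives direct-runoff ordinates: 0.0, 68.0, 167.0, 104.0, 64.0, 40.0, 25.0, 0.0 m³/s.
The maximum is 167.0 m³/s, occurring at the reading for t = 2 h.

Q_p = 167.0 m³/s at t = 2 h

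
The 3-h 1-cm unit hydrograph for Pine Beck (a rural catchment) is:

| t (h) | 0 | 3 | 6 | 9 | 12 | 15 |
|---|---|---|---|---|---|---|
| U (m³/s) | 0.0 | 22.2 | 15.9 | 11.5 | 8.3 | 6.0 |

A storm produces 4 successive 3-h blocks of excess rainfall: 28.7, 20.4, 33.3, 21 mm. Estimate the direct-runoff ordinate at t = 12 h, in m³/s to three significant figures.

Q ≈ 147 m³/s

By discrete convolution, Q_j = Σ (P_i / 10 mm) · U_{j−i}.
At t = 12 h (j=4): Q = (28.7/10)·8.3 + (20.4/10)·11.5 + (33.3/10)·15.9 + (21/10)·22.2 = 147 m³/s.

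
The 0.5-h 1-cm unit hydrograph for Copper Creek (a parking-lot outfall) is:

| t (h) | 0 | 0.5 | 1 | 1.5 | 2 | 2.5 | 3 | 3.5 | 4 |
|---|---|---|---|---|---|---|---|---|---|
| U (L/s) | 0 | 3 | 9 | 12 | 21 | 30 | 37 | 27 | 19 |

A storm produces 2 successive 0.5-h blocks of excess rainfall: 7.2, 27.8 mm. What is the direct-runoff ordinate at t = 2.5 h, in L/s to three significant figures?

By discrete convolution, Q_j = Σ (P_i / 10 mm) · U_{j−i}.
At t = 2.5 h (j=5): Q = (7.2/10)·30 + (27.8/10)·21 = 80.0 L/s.

Q ≈ 80.0 L/s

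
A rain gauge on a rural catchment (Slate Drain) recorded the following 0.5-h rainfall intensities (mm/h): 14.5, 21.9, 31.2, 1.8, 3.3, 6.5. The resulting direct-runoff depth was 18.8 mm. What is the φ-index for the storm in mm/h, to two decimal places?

φ ≈ 10.00 mm/h

Only the 3 blocks with intensity above φ contribute runoff: 14.5, 21.9, 31.2 mm/h.
Σ(I−φ)·Δt = d  ⇒  (14.5+21.9+31.2 − 3φ)·0.5 = 18.8
φ = (67.60 − 18.8/0.5) / 3 = 10.00 mm/h.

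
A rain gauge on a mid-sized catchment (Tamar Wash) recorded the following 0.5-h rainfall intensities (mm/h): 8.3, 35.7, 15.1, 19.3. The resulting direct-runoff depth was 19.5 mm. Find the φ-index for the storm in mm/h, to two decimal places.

φ ≈ 10.37 mm/h

Only the 3 blocks with intensity above φ contribute runoff: 35.7, 15.1, 19.3 mm/h.
Σ(I−φ)·Δt = d  ⇒  (35.7+15.1+19.3 − 3φ)·0.5 = 19.5
φ = (70.10 − 19.5/0.5) / 3 = 10.37 mm/h.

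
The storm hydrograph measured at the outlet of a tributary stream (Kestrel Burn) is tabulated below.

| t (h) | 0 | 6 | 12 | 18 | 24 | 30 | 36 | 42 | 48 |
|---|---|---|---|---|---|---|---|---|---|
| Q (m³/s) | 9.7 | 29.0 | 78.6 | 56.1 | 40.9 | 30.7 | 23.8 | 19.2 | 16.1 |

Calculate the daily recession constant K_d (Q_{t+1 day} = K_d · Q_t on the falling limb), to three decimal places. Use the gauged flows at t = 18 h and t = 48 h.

Between t = 18 h and t = 48 h the flow falls from 56.1 to 16.1 m³/s over 5×6 h = 30 h.
Per-interval ratio K = (16.1/56.1)^(1/5) = 0.7791; K_d = K^(24/6) = 0.368.

K_d ≈ 0.368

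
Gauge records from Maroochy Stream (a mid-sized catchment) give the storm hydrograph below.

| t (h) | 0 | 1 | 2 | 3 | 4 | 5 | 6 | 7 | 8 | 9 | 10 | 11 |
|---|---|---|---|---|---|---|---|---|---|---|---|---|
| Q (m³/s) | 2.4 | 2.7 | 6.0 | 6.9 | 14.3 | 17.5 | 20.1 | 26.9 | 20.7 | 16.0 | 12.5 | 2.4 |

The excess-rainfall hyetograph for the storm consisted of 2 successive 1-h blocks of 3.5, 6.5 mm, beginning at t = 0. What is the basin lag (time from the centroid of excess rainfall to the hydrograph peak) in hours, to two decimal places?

Centroid of excess rainfall: t_c = Σ P_i·t̄_i / ΣP_i = 1.1500 h (block centres at 0.5, 1.5 h).
Hydrograph peak occurs at t = 7 h, so basin lag t_L = 7 − 1.1500 = 5.85 h.

t_L ≈ 5.85 h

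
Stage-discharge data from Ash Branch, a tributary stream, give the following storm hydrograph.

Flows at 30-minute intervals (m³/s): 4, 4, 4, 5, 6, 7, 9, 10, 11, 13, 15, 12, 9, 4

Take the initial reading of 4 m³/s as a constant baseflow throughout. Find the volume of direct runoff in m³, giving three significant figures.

Direct-runoff ordinates (Q − Q_b): 0.0, 0.0, 0.0, 1.0, 2.0, 3.0, 5.0, 6.0, 7.0, 9.0, 11.0, 8.0, 5.0, 0.0 m³/s.
ΣQ_DR = 57.00 m³/s.
With Δt = 0.5 h = 1800 s, V = ΣQ_DR · Δt = 57.00 × 1800 = 1.03 × 10^5 m³.

V ≈ 1.03 × 10^5 m³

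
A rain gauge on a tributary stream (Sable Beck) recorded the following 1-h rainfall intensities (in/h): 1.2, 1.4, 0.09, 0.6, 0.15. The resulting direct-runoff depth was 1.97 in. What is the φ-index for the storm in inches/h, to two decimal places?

Only the 3 blocks with intensity above φ contribute runoff: 1.2, 1.4, 0.6 in/h.
Σ(I−φ)·Δt = d  ⇒  (1.2+1.4+0.6 − 3φ)·1 = 1.97
φ = (3.200 − 1.97/1) / 3 = 0.41 in/h.

φ ≈ 0.41 in/h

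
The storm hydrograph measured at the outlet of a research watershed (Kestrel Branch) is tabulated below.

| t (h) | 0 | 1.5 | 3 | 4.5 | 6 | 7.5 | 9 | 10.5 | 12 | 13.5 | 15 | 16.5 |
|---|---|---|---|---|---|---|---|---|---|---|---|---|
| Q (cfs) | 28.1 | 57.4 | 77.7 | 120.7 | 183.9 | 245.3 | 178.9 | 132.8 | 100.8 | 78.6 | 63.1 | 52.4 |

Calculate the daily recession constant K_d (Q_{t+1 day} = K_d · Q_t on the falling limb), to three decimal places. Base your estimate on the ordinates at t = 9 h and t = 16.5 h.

K_d ≈ 0.020

Between t = 9 h and t = 16.5 h the flow falls from 178.9 to 52.4 cfs over 5×1.5 h = 7.5 h.
Per-interval ratio K = (52.4/178.9)^(1/5) = 0.7822; K_d = K^(24/1.5) = 0.020.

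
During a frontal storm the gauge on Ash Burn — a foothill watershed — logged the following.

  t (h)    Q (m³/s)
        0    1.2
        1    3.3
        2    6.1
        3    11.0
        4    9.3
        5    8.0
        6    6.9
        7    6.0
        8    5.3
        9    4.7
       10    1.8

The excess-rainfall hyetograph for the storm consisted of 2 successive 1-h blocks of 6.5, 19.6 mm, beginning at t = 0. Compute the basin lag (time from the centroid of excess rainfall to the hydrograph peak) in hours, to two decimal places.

t_L ≈ 1.75 h

Centroid of excess rainfall: t_c = Σ P_i·t̄_i / ΣP_i = 1.2510 h (block centres at 0.5, 1.5 h).
Hydrograph peak occurs at t = 3 h, so basin lag t_L = 3 − 1.2510 = 1.75 h.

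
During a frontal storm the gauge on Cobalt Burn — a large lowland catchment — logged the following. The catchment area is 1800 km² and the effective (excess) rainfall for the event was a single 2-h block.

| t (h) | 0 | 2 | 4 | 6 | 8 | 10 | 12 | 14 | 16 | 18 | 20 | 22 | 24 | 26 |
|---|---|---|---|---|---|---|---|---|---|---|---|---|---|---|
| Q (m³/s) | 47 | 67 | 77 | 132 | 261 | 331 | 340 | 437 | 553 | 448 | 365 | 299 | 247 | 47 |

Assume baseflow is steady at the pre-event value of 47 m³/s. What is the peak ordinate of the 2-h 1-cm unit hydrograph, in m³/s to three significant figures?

U_p ≈ 423 m³/s

Direct runoff: 0.0, 20.0, 30.0, 85.0, 214.0, 284.0, 293.0, 390.0, 506.0, 401.0, 318.0, 252.0, 200.0, 0.0 m³/s; ΣQ_DR = 2993 m³/s, peak = 506.0 m³/s.
Runoff depth d = ΣQ_DR·Δt / A = 2993 × 7200 / (1800 km²) = 11.97 mm.
The 1-cm UH is the DRH scaled by (10 mm)/d, so U_p = 506.0 × 10/11.97 = 423 m³/s.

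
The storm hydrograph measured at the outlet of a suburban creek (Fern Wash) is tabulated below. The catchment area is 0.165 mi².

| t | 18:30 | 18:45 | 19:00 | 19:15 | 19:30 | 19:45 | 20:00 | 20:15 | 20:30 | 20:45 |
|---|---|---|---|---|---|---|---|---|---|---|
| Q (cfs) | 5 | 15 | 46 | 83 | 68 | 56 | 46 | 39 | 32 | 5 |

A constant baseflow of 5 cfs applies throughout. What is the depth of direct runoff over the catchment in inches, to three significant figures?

d ≈ 0.810 in

Direct runoff: 0.0, 10.0, 41.0, 78.0, 63.0, 51.0, 41.0, 34.0, 27.0, 0.0 cfs; ΣQ_DR = 345.0 cfs.
V = ΣQ_DR · Δt = 345.0 × 900 s = 3.105 × 10^5 ft³.
Over A = 0.165 mi², depth = V / A = 0.810 in.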